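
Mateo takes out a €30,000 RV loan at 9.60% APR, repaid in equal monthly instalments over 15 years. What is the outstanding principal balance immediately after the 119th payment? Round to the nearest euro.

With monthly rate i = 9.6%/12 = 0.0080000, the balance after k of n payments is P · [(1+i)^n − (1+i)^k] / [(1+i)^n − 1].
(1+0.0080000)^180 = 4.19658264 and (1+0.0080000)^119 = 2.58109103, so the balance is 30,000 × (4.19658264 − 2.58109103) / (4.19658264 − 1) = €15,161.43.

€15,161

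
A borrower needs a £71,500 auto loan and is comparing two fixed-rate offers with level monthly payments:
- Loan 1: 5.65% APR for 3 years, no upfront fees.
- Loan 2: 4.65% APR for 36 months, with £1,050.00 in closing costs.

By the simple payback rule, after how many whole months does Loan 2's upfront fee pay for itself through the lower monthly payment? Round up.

33 months

Loan 1: monthly rate = 5.65%/12 = 0.0047083; payment = 71,500 × 0.0047083 / (1 − (1+0.0047083)^−36) = £2,163.85.
Loan 2: monthly rate = 4.65%/12 = 0.0038750; payment = 71,500 × 0.0038750 / (1 − (1+0.0038750)^−36) = £2,131.70.
Monthly savings = £2,163.85 − £2,131.70 = £32.15.
Break-even = £1,050.00 / £32.15 = 32.66 → 33 months.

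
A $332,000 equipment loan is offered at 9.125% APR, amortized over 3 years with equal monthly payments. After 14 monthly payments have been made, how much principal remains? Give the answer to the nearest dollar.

With monthly rate i = 9.125%/12 = 0.0076042, the balance after k of n payments is P · [(1+i)^n − (1+i)^k] / [(1+i)^n − 1].
(1+0.0076042)^36 = 1.31352508 and (1+0.0076042)^14 = 1.11188371, so the balance is 332,000 × (1.31352508 − 1.11188371) / (1.31352508 − 1) = $213,523.38.

$213,523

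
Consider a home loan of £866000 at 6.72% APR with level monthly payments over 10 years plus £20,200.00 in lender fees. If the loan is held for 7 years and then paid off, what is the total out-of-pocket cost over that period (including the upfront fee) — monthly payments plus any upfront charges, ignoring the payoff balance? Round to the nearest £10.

£854,360

At 6.72% the monthly rate is 0.0056000, so the payment is 866,000 × 0.0056000 / (1 − 1.0056000^−120) = £9,930.47.
Total outlay = 84 × £9,930.47 + £20,200.00 = £854,359.48.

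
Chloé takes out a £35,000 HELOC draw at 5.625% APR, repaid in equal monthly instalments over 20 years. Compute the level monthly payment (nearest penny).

Monthly rate = 5.625%/12 = 0.0046875; payment = 35,000 × 0.0046875 / (1 − (1+0.0046875)^−240) = £243.24.

£243.24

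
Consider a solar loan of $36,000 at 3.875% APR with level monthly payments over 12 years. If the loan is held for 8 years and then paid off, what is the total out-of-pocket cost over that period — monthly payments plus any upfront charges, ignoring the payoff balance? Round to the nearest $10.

$30,050

At 3.875% the monthly rate is 0.0032292, so the payment is 36,000 × 0.0032292 / (1 − 1.0032292^−144) = $313.01.
Total outlay = 96 × $313.01 = $30,048.96.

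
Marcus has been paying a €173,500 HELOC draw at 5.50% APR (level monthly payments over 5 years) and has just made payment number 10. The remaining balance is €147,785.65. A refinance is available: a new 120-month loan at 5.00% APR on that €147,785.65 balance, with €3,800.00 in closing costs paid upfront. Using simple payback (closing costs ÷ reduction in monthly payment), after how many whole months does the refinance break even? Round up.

3 months

Current payment = 173,500 × 5.5%/12 / (1 − (1+0.0045833)^−60) = €3,314.05.
Refinanced payment = 147,785.65 × 0.0041667 / (1 − (1+0.0041667)^−120) = €1,567.50.
Monthly savings = €3,314.05 − €1,567.50 = €1,746.55.
Break-even = €3,800.00 / €1,746.55 = 2.18 → 3 months.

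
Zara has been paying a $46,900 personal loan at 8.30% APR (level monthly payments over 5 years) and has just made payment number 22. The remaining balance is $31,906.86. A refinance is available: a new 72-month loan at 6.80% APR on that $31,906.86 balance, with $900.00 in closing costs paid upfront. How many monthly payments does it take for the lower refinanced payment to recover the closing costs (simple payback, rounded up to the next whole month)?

Current payment = 46,900 × 8.3%/12 / (1 − (1+0.0069167)^−60) = $957.71.
Refinanced payment = 31,906.86 × 0.0056667 / (1 − (1+0.0056667)^−72) = $540.92.
Monthly savings = $957.71 − $540.92 = $416.79.
Break-even = $900.00 / $416.79 = 2.16 → 3 months.

3 months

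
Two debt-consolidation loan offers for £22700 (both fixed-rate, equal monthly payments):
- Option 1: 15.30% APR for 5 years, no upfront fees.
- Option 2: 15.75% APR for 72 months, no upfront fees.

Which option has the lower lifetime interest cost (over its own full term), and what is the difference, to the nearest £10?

Option 1 by £2,610

Option 1: monthly rate = 15.3%/12 = 0.0127500; payment = 22,700 × 0.0127500 / (1 − (1+0.0127500)^−60) = £543.61.
Total interest on Option 1 = 60 × £543.61 − £22,700 = £9,916.60.
Option 2: monthly rate = 15.75%/12 = 0.0131250; payment = 22,700 × 0.0131250 / (1 − (1+0.0131250)^−72) = £489.29.
Total interest on Option 2 = 72 × £489.29 − £22,700 = £12,528.88.
Option 1 is lower by £2,612.28.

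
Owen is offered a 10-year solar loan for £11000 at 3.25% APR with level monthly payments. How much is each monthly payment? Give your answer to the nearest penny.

Monthly rate = 3.25%/12 = 0.0027083; payment = 11,000 × 0.0027083 / (1 − (1+0.0027083)^−120) = £107.49.

£107.49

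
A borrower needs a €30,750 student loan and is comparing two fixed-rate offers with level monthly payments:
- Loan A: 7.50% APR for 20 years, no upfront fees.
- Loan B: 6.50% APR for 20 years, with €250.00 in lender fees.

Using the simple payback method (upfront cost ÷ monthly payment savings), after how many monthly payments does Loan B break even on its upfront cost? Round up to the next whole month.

14 months

Loan A: monthly rate = 7.5%/12 = 0.0062500; payment = 30,750 × 0.0062500 / (1 − (1+0.0062500)^−240) = €247.72.
Loan B: at 6.50% the monthly rate is 0.0054167, so the payment is 30,750 × 0.0054167 / (1 − 1.0054167^−240) = €229.26.
Monthly savings = €247.72 − €229.26 = €18.46.
Break-even = €250.00 / €18.46 = 13.54 → 14 months.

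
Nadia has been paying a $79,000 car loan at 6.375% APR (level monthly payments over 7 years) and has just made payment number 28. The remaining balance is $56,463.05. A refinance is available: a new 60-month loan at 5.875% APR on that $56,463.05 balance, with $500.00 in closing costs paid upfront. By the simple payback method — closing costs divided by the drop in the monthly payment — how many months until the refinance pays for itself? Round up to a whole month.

7 months

Current payment = 79,000 × 6.375%/12 / (1 − (1+0.0053125)^−84) = $1,168.33.
Refinanced payment = 56,463.05 × 0.0048958 / (1 − (1+0.0048958)^−60) = $1,088.31.
Monthly savings = $1,168.33 − $1,088.31 = $80.02.
Break-even = $500.00 / $80.02 = 6.25 → 7 months.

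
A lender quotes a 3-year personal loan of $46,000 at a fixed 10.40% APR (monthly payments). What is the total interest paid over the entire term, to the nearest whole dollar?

Monthly rate = 10.4%/12 = 0.0086667; payment = 46,000 × 0.0086667 / (1 − (1+0.0086667)^−36) = $1,492.94.
Total paid = 36 × $1,492.94 = $53,745.84; interest = $53,745.84 − $46,000 = $7,745.84.

$7,746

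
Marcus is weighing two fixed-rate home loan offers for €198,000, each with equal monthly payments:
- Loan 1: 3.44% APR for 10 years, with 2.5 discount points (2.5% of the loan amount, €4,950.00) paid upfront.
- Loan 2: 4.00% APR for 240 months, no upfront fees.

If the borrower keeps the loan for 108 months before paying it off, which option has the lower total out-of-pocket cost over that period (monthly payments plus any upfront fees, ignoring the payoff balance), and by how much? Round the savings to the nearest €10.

Loan 2 by €86,220

Loan 1: at 3.44% the monthly rate is 0.0028667, so the payment is 198,000 × 0.0028667 / (1 − 1.0028667^−120) = €1,952.38.
Loan 2: at 4.00% the monthly rate is 0.0033333, so the payment is 198,000 × 0.0033333 / (1 − 1.0033333^−240) = €1,199.84.
Over 108 months: Loan 1 costs 108 × €1,952.38 + €4,950.00 = €215,807.04; Loan 2 costs 108 × €1,199.84 = €129,582.72.
Loan 2 is cheaper by €215,807.04 − €129,582.72 = €86,224.32.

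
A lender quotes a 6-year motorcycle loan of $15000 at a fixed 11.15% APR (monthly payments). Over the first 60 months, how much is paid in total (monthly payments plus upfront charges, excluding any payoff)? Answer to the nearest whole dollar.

$17,200

Monthly rate = 11.15%/12 = 0.0092917; payment = 15,000 × 0.0092917 / (1 − (1+0.0092917)^−72) = $286.66.
Total outlay = 60 × $286.66 = $17,199.60.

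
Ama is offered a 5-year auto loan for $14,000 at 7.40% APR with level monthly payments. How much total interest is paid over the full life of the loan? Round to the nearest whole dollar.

$2,792

Monthly rate = 7.4%/12 = 0.0061667; payment = 14,000 × 0.0061667 / (1 − (1+0.0061667)^−60) = $279.87.
Total paid = 60 × $279.87 = $16,792.20; interest = $16,792.20 − $14,000 = $2,792.20.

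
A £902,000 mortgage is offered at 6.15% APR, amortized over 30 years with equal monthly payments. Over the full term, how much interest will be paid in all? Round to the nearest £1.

At 6.15% the monthly rate is 0.0051250, so the payment is 902,000 × 0.0051250 / (1 − 1.0051250^−360) = £5,495.24.
Total paid = 360 × £5,495.24 = £1,978,286.40; interest = £1,978,286.40 − £902,000 = £1,076,286.40.

£1,076,286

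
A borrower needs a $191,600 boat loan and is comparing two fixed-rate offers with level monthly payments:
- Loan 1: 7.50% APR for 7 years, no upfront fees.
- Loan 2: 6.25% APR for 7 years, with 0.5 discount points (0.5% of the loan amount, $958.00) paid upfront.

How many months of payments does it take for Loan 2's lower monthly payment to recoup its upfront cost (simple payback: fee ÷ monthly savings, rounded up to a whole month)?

9 months

Loan 1: at 7.50% the monthly rate is 0.0062500, so the payment is 191,600 × 0.0062500 / (1 − 1.0062500^−84) = $2,938.81.
Loan 2: at 6.25% the monthly rate is 0.0052083, so the payment is 191,600 × 0.0052083 / (1 − 1.0052083^−84) = $2,822.02.
Monthly savings = $2,938.81 − $2,822.02 = $116.79.
Break-even = $958.00 / $116.79 = 8.20 → 9 months.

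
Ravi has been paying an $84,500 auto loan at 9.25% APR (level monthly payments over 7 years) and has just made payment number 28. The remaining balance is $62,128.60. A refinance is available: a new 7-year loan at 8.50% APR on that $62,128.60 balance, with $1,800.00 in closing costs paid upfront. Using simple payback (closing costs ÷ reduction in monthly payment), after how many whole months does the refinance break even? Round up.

Current payment = 84,500 × 9.25%/12 / (1 − (1+0.0077083)^−84) = $1,370.27.
Refinanced payment = 62,128.60 × 0.0070833 / (1 − (1+0.0070833)^−84) = $983.90.
Monthly savings = $1,370.27 − $983.90 = $386.37.
Break-even = $1,800.00 / $386.37 = 4.66 → 5 months.

5 months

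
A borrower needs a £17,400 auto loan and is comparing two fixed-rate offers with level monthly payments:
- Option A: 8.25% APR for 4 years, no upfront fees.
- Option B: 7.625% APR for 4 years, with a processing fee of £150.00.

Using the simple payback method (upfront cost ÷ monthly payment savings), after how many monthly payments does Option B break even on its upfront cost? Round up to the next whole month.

30 months

Option A: at 8.25% the monthly rate is 0.0068750, so the payment is 17,400 × 0.0068750 / (1 − 1.0068750^−48) = £426.83.
Option B: at 7.625% the monthly rate is 0.0063542, so the payment is 17,400 × 0.0063542 / (1 − 1.0063542^−48) = £421.73.
Monthly savings = £426.83 − £421.73 = £5.10.
Break-even = £150.00 / £5.10 = 29.41 → 30 months.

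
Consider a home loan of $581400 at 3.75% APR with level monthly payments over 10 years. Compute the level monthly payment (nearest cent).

Monthly rate = 3.75%/12 = 0.0031250; payment = 581,400 × 0.0031250 / (1 − (1+0.0031250)^−120) = $5,817.56.

$5,817.56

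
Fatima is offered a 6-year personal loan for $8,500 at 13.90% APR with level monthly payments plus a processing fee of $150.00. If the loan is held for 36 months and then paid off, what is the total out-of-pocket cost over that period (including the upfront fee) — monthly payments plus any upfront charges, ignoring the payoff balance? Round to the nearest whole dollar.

$6,439

Monthly rate = 13.9%/12 = 0.0115833; payment = 8,500 × 0.0115833 / (1 − (1+0.0115833)^−72) = $174.69.
Total outlay = 36 × $174.69 + $150.00 = $6,438.84.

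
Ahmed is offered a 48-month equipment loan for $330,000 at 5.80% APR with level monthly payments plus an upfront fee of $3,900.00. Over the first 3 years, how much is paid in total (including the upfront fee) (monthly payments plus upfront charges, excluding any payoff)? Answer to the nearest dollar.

$281,814

Monthly rate = 5.8%/12 = 0.0048333; payment = 330,000 × 0.0048333 / (1 − (1+0.0048333)^−48) = $7,719.84.
Total outlay = 36 × $7,719.84 + $3,900.00 = $281,814.24.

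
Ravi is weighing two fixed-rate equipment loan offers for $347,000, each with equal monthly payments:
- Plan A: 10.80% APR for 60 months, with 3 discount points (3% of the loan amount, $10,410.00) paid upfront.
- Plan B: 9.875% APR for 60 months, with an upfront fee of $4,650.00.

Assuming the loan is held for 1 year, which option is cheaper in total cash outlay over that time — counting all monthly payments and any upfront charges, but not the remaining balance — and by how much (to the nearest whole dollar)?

Plan A: monthly rate = 10.8%/12 = 0.0090000; payment = 347,000 × 0.0090000 / (1 − (1+0.0090000)^−60) = $7,510.06.
Plan B: monthly rate = 9.875%/12 = 0.0082292; payment = 347,000 × 0.0082292 / (1 − (1+0.0082292)^−60) = $7,351.40.
Over 12 months: Plan A costs 12 × $7,510.06 + $10,410.00 = $100,530.72; Plan B costs 12 × $7,351.40 + $4,650.00 = $92,866.80.
Plan B is cheaper by $100,530.72 − $92,866.80 = $7,663.92.

Plan B by $7,664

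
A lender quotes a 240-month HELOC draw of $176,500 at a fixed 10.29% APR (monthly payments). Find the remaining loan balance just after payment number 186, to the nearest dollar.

$74,840

With monthly rate i = 10.29%/12 = 0.0085750, the balance after k of n payments is P · [(1+i)^n − (1+i)^k] / [(1+i)^n − 1].
(1+0.0085750)^240 = 7.76189453 and (1+0.0085750)^186 = 4.89468780, so the balance is 176,500 × (7.76189453 − 4.89468780) / (7.76189453 − 1) = $74,840.27.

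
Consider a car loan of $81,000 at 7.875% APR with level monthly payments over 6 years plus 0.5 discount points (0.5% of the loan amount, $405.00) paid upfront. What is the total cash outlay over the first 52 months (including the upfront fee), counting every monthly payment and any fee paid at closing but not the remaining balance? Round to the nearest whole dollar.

$73,998

Monthly rate = 7.875%/12 = 0.0065625; payment = 81,000 × 0.0065625 / (1 − (1+0.0065625)^−72) = $1,415.25.
Total outlay = 52 × $1,415.25 + $405.00 = $73,998.00.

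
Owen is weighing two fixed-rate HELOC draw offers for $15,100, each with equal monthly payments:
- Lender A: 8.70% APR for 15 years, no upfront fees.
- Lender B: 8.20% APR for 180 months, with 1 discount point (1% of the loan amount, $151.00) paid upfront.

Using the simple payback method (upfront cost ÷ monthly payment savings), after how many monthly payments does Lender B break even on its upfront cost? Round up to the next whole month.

Lender A: at 8.70% the monthly rate is 0.0072500, so the payment is 15,100 × 0.0072500 / (1 − 1.0072500^−180) = $150.47.
Lender B: monthly rate = 8.2%/12 = 0.0068333; payment = 15,100 × 0.0068333 / (1 − (1+0.0068333)^−180) = $146.05.
Monthly savings = $150.47 − $146.05 = $4.42.
Break-even = $151.00 / $4.42 = 34.16 → 35 months.

35 months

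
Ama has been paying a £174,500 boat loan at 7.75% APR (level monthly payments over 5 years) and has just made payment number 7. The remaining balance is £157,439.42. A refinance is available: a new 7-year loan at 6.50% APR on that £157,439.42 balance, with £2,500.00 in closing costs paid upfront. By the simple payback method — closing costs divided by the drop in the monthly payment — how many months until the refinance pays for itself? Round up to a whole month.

Current payment = 174,500 × 7.75%/12 / (1 − (1+0.0064583)^−60) = £3,517.39.
Refinanced payment = 157,439.42 × 0.0054167 / (1 − (1+0.0054167)^−84) = £2,337.89.
Monthly savings = £3,517.39 − £2,337.89 = £1,179.50.
Break-even = £2,500.00 / £1,179.50 = 2.12 → 3 months.

3 months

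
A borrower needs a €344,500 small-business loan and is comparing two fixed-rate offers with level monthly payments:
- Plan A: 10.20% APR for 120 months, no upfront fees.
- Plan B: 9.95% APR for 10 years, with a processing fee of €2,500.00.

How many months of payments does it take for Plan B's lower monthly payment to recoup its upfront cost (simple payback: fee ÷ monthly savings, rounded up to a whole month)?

Plan A: monthly rate = 10.2%/12 = 0.0085000; payment = 344,500 × 0.0085000 / (1 − (1+0.0085000)^−120) = €4,590.83.
Plan B: monthly rate = 9.95%/12 = 0.0082917; payment = 344,500 × 0.0082917 / (1 − (1+0.0082917)^−120) = €4,543.06.
Monthly savings = €4,590.83 − €4,543.06 = €47.77.
Break-even = €2,500.00 / €47.77 = 52.33 → 53 months.

53 months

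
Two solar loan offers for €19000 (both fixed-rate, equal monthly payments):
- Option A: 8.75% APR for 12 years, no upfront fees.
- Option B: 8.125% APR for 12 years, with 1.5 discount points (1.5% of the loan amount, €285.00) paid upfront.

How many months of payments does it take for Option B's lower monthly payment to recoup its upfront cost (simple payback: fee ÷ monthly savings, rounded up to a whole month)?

Option A: at 8.75% the monthly rate is 0.0072917, so the payment is 19,000 × 0.0072917 / (1 − 1.0072917^−144) = €213.56.
Option B: monthly rate = 8.125%/12 = 0.0067708; payment = 19,000 × 0.0067708 / (1 − (1+0.0067708)^−144) = €206.97.
Monthly savings = €213.56 − €206.97 = €6.59.
Break-even = €285.00 / €6.59 = 43.25 → 44 months.

44 months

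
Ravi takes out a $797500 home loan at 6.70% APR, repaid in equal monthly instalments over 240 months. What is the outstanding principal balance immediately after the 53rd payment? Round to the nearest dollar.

$699,903

With monthly rate i = 6.7%/12 = 0.0055833, the balance after k of n payments is P · [(1+i)^n − (1+i)^k] / [(1+i)^n − 1].
(1+0.0055833)^240 = 3.80483655 and (1+0.0055833)^53 = 1.34325212, so the balance is 797,500 × (3.80483655 − 1.34325212) / (3.80483655 − 1) = $699,903.02.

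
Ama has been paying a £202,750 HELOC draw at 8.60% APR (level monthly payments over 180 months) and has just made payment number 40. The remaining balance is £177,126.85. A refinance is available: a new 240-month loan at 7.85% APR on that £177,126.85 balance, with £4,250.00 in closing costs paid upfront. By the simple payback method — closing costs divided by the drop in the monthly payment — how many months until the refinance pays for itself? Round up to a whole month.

8 months

Current payment = 202,750 × 8.6%/12 / (1 − (1+0.0071667)^−180) = £2,008.46.
Refinanced payment = 177,126.85 × 0.0065417 / (1 − (1+0.0065417)^−240) = £1,465.07.
Monthly savings = £2,008.46 − £1,465.07 = £543.39.
Break-even = £4,250.00 / £543.39 = 7.82 → 8 months.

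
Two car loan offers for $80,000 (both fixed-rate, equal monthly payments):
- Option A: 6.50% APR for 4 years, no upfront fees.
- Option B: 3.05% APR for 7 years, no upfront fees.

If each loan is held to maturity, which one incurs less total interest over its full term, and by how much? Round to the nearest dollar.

Option B by $2,121

Option A: monthly rate = 6.5%/12 = 0.0054167; payment = 80,000 × 0.0054167 / (1 − (1+0.0054167)^−48) = $1,897.20.
Total interest on Option A = 48 × $1,897.20 − $80,000 = $11,065.60.
Option B: monthly rate = 3.05%/12 = 0.0025417; payment = 80,000 × 0.0025417 / (1 − (1+0.0025417)^−84) = $1,058.87.
Total interest on Option B = 84 × $1,058.87 − $80,000 = $8,945.08.
Option B is lower by $2,120.52.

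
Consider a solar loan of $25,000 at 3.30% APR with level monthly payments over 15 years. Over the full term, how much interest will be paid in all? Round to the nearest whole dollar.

At 3.30% the monthly rate is 0.0027500, so the payment is 25,000 × 0.0027500 / (1 − 1.0027500^−180) = $176.28.
Total paid = 180 × $176.28 = $31,730.40; interest = $31,730.40 − $25,000 = $6,730.40.

$6,730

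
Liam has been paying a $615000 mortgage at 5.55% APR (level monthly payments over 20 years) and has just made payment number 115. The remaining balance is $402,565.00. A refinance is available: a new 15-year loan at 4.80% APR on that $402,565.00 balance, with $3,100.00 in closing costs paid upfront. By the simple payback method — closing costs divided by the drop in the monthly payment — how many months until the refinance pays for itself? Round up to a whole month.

Current payment = 615,000 × 5.55%/12 / (1 − (1+0.0046250)^−240) = $4,247.89.
Refinanced payment = 402,565.00 × 0.0040000 / (1 − (1+0.0040000)^−180) = $3,141.68.
Monthly savings = $4,247.89 − $3,141.68 = $1,106.21.
Break-even = $3,100.00 / $1,106.21 = 2.80 → 3 months.

3 months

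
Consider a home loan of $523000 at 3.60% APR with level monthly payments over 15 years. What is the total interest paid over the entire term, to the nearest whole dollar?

At 3.60% the monthly rate is 0.0030000, so the payment is 523,000 × 0.0030000 / (1 − 1.0030000^−180) = $3,764.57.
Total paid = 180 × $3,764.57 = $677,622.60; interest = $677,622.60 − $523,000 = $154,622.60.

$154,623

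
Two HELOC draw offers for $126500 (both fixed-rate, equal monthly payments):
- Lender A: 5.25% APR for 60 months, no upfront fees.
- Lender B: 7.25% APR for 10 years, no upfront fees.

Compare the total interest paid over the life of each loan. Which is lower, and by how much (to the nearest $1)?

Lender A by $34,111

Lender A: at 5.25% the monthly rate is 0.0043750, so the payment is 126,500 × 0.0043750 / (1 − 1.0043750^−60) = $2,401.73.
Total interest on Lender A = 60 × $2,401.73 − $126,500 = $17,603.80.
Lender B: at 7.25% the monthly rate is 0.0060417, so the payment is 126,500 × 0.0060417 / (1 − 1.0060417^−120) = $1,485.12.
Total interest on Lender B = 120 × $1,485.12 − $126,500 = $51,714.40.
Lender A is lower by $34,110.60.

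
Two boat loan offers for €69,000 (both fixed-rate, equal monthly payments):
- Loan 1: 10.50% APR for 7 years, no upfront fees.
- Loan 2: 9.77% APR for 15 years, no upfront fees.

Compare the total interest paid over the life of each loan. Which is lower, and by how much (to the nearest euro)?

Loan 1 by €33,999

Loan 1: monthly rate = 10.5%/12 = 0.0087500; payment = 69,000 × 0.0087500 / (1 − (1+0.0087500)^−84) = €1,163.39.
Total interest on Loan 1 = 84 × €1,163.39 − €69,000 = €28,724.76.
Loan 2: at 9.77% the monthly rate is 0.0081417, so the payment is 69,000 × 0.0081417 / (1 − 1.0081417^−180) = €731.80.
Total interest on Loan 2 = 180 × €731.80 − €69,000 = €62,724.00.
Loan 1 is lower by €33,999.24.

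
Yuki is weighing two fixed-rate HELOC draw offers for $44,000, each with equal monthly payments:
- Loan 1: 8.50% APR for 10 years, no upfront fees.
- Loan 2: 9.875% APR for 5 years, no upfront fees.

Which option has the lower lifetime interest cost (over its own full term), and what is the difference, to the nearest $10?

Loan 2 by $9,530

Loan 1: monthly rate = 8.5%/12 = 0.0070833; payment = 44,000 × 0.0070833 / (1 − (1+0.0070833)^−120) = $545.54.
Total interest on Loan 1 = 120 × $545.54 − $44,000 = $21,464.80.
Loan 2: at 9.875% the monthly rate is 0.0082292, so the payment is 44,000 × 0.0082292 / (1 − 1.0082292^−60) = $932.17.
Total interest on Loan 2 = 60 × $932.17 − $44,000 = $11,930.20.
Loan 2 is lower by $9,534.60.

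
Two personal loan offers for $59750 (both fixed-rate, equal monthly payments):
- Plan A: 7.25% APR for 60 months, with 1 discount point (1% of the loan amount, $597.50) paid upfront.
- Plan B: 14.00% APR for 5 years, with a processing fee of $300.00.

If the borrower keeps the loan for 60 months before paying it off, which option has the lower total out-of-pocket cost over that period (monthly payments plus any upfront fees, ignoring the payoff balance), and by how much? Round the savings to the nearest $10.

Plan A: monthly rate = 7.25%/12 = 0.0060417; payment = 59,750 × 0.0060417 / (1 − (1+0.0060417)^−60) = $1,190.18.
Plan B: at 14.00% the monthly rate is 0.0116667, so the payment is 59,750 × 0.0116667 / (1 − 1.0116667^−60) = $1,390.28.
Over 60 months: Plan A costs 60 × $1,190.18 + $597.50 = $72,008.30; Plan B costs 60 × $1,390.28 + $300.00 = $83,716.80.
Plan A is cheaper by $83,716.80 − $72,008.30 = $11,708.50.

Plan A by $11,710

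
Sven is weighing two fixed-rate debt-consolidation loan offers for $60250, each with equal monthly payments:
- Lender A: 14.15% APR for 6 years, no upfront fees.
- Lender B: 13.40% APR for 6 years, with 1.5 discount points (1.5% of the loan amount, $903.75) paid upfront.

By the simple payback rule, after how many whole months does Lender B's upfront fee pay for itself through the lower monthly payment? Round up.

Lender A: at 14.15% the monthly rate is 0.0117917, so the payment is 60,250 × 0.0117917 / (1 − 1.0117917^−72) = $1,246.34.
Lender B: at 13.40% the monthly rate is 0.0111667, so the payment is 60,250 × 0.0111667 / (1 − 1.0111667^−72) = $1,222.22.
Monthly savings = $1,246.34 − $1,222.22 = $24.12.
Break-even = $903.75 / $24.12 = 37.47 → 38 months.

38 months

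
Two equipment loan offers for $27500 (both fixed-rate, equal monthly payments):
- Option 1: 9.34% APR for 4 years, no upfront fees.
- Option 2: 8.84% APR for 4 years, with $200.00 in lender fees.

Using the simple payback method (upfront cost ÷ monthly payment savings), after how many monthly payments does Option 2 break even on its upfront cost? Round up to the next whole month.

31 months

Option 1: at 9.34% the monthly rate is 0.0077833, so the payment is 27,500 × 0.0077833 / (1 − 1.0077833^−48) = $688.79.
Option 2: at 8.84% the monthly rate is 0.0073667, so the payment is 27,500 × 0.0073667 / (1 − 1.0073667^−48) = $682.25.
Monthly savings = $688.79 − $682.25 = $6.54.
Break-even = $200.00 / $6.54 = 30.58 → 31 months.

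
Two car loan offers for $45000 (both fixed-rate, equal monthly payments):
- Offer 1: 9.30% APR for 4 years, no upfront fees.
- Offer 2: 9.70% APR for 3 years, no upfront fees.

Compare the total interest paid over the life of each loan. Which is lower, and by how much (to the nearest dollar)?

Offer 1: at 9.30% the monthly rate is 0.0077500, so the payment is 45,000 × 0.0077500 / (1 − 1.0077500^−48) = $1,126.25.
Total interest on Offer 1 = 48 × $1,126.25 − $45,000 = $9,060.00.
Offer 2: at 9.70% the monthly rate is 0.0080833, so the payment is 45,000 × 0.0080833 / (1 − 1.0080833^−36) = $1,445.69.
Total interest on Offer 2 = 36 × $1,445.69 − $45,000 = $7,044.84.
Offer 2 is lower by $2,015.16.

Offer 2 by $2,015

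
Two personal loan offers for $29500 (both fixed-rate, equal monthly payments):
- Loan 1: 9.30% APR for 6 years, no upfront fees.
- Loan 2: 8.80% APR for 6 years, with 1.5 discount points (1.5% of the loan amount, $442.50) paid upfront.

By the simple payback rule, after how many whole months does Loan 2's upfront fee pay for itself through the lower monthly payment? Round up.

61 months

Loan 1: monthly rate = 9.3%/12 = 0.0077500; payment = 29,500 × 0.0077500 / (1 − (1+0.0077500)^−72) = $536.16.
Loan 2: monthly rate = 8.8%/12 = 0.0073333; payment = 29,500 × 0.0073333 / (1 − (1+0.0073333)^−72) = $528.83.
Monthly savings = $536.16 − $528.83 = $7.33.
Break-even = $442.50 / $7.33 = 60.37 → 61 months.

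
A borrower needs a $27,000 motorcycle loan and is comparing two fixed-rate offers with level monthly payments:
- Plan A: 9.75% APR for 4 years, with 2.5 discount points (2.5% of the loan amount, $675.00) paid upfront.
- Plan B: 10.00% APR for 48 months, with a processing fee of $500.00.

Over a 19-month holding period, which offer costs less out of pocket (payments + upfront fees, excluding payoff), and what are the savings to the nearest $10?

Plan A: at 9.75% the monthly rate is 0.0081250, so the payment is 27,000 × 0.0081250 / (1 − 1.0081250^−48) = $681.55.
Plan B: at 10.00% the monthly rate is 0.0083333, so the payment is 27,000 × 0.0083333 / (1 − 1.0083333^−48) = $684.79.
Over 19 months: Plan A costs 19 × $681.55 + $675.00 = $13,624.45; Plan B costs 19 × $684.79 + $500.00 = $13,511.01.
Plan B is cheaper by $13,624.45 − $13,511.01 = $113.44.

Plan B by $110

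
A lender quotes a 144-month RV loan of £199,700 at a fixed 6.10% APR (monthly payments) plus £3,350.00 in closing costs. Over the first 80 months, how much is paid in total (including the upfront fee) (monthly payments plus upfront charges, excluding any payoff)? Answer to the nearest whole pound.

£160,080

At 6.10% the monthly rate is 0.0050833, so the payment is 199,700 × 0.0050833 / (1 − 1.0050833^−144) = £1,959.12.
Total outlay = 80 × £1,959.12 + £3,350.00 = £160,079.60.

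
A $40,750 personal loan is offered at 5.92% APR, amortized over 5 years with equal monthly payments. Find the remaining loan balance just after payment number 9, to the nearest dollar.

$35,377

With monthly rate i = 5.92%/12 = 0.0049333, the balance after k of n payments is P · [(1+i)^n − (1+i)^k] / [(1+i)^n − 1].
(1+0.0049333)^60 = 1.34349209 and (1+0.0049333)^9 = 1.04528632, so the balance is 40,750 × (1.34349209 − 1.04528632) / (1.34349209 − 1) = $35,377.48.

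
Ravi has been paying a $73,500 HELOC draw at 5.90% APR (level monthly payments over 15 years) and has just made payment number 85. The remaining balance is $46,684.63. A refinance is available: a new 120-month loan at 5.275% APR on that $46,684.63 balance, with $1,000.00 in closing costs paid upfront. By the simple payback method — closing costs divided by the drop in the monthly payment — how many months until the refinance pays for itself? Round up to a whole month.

9 months

Current payment = 73,500 × 5.9%/12 / (1 − (1+0.0049167)^−180) = $616.27.
Refinanced payment = 46,684.63 × 0.0043958 / (1 − (1+0.0043958)^−120) = $501.46.
Monthly savings = $616.27 − $501.46 = $114.81.
Break-even = $1,000.00 / $114.81 = 8.71 → 9 months.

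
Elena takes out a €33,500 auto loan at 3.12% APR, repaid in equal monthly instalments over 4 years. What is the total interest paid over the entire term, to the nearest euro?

At 3.12% the monthly rate is 0.0026000, so the payment is 33,500 × 0.0026000 / (1 − 1.0026000^−48) = €743.28.
Total paid = 48 × €743.28 = €35,677.44; interest = €35,677.44 − €33,500 = €2,177.44.

€2,177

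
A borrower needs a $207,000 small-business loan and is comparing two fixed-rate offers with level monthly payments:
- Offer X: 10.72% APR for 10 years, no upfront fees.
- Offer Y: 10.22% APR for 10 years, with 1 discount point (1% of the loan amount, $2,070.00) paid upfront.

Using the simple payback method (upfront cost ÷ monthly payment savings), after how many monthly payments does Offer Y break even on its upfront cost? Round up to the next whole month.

36 months

Offer X: at 10.72% the monthly rate is 0.0089333, so the payment is 207,000 × 0.0089333 / (1 − 1.0089333^−120) = $2,818.72.
Offer Y: at 10.22% the monthly rate is 0.0085167, so the payment is 207,000 × 0.0085167 / (1 − 1.0085167^−120) = $2,760.80.
Monthly savings = $2,818.72 − $2,760.80 = $57.92.
Break-even = $2,070.00 / $57.92 = 35.74 → 36 months.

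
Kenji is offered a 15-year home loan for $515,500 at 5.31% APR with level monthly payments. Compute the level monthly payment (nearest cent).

At 5.31% the monthly rate is 0.0044250, so the payment is 515,500 × 0.0044250 / (1 − 1.0044250^−180) = $4,160.27.

$4,160.27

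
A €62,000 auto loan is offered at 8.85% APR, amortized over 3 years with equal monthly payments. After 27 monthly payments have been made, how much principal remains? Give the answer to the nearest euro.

With monthly rate i = 8.85%/12 = 0.0073750, the balance after k of n payments is P · [(1+i)^n − (1+i)^k] / [(1+i)^n − 1].
(1+0.0073750)^36 = 1.30281298 and (1+0.0073750)^27 = 1.21944315, so the balance is 62,000 × (1.30281298 − 1.21944315) / (1.30281298 − 1) = €17,069.71.

€17,070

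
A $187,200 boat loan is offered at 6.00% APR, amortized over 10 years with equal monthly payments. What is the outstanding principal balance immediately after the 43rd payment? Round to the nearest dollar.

With monthly rate i = 6%/12 = 0.0050000, the balance after k of n payments is P · [(1+i)^n − (1+i)^k] / [(1+i)^n − 1].
(1+0.0050000)^120 = 1.81939673 and (1+0.0050000)^43 = 1.23919786, so the balance is 187,200 × (1.81939673 − 1.23919786) / (1.81939673 − 1) = $132,552.67.

$132,553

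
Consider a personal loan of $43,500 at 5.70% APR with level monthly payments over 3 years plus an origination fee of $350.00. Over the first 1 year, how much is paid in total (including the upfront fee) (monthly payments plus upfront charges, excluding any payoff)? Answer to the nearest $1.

At 5.70% the monthly rate is 0.0047500, so the payment is 43,500 × 0.0047500 / (1 − 1.0047500^−36) = $1,317.45.
Total outlay = 12 × $1,317.45 + $350.00 = $16,159.40.

$16,159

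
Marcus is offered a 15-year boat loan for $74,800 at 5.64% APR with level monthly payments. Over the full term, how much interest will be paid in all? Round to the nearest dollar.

$36,215

Monthly rate = 5.64%/12 = 0.0047000; payment = 74,800 × 0.0047000 / (1 − (1+0.0047000)^−180) = $616.75.
Total paid = 180 × $616.75 = $111,015.00; interest = $111,015.00 − $74,800 = $36,215.00.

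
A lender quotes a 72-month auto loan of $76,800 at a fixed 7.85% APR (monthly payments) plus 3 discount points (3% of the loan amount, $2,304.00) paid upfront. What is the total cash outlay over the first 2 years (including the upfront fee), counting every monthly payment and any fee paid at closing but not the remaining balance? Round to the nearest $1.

At 7.85% the monthly rate is 0.0065417, so the payment is 76,800 × 0.0065417 / (1 − 1.0065417^−72) = $1,340.93.
Total outlay = 24 × $1,340.93 + $2,304.00 = $34,486.32.

$34,486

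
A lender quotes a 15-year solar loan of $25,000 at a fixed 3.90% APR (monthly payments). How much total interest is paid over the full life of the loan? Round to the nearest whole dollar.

At 3.90% the monthly rate is 0.0032500, so the payment is 25,000 × 0.0032500 / (1 − 1.0032500^−180) = $183.67.
Total paid = 180 × $183.67 = $33,060.60; interest = $33,060.60 − $25,000 = $8,060.60.

$8,061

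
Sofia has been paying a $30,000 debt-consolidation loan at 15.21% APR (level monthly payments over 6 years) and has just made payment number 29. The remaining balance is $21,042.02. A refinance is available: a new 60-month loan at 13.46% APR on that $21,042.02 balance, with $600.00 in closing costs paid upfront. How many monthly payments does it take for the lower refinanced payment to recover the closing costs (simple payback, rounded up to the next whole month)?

Current payment = 30,000 × 15.21%/12 / (1 − (1+0.0126750)^−72) = $637.78.
Refinanced payment = 21,042.02 × 0.0112167 / (1 − (1+0.0112167)^−60) = $483.74.
Monthly savings = $637.78 − $483.74 = $154.04.
Break-even = $600.00 / $154.04 = 3.90 → 4 months.

4 months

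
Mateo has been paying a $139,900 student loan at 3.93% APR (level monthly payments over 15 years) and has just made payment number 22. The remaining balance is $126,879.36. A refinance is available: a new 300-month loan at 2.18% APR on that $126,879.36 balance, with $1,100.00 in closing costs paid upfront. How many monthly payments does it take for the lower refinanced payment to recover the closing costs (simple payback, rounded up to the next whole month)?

3 months

Current payment = 139,900 × 3.93%/12 / (1 − (1+0.0032750)^−180) = $1,029.92.
Refinanced payment = 126,879.36 × 0.0018167 / (1 − (1+0.0018167)^−300) = $548.97.
Monthly savings = $1,029.92 − $548.97 = $480.95.
Break-even = $1,100.00 / $480.95 = 2.29 → 3 months.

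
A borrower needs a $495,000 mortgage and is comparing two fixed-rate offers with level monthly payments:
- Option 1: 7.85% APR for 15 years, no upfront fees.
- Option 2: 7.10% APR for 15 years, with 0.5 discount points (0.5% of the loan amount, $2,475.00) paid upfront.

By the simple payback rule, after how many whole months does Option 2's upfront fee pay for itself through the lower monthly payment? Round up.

Option 1: monthly rate = 7.85%/12 = 0.0065417; payment = 495,000 × 0.0065417 / (1 − (1+0.0065417)^−180) = $4,687.71.
Option 2: at 7.10% the monthly rate is 0.0059167, so the payment is 495,000 × 0.0059167 / (1 − 1.0059167^−180) = $4,476.92.
Monthly savings = $4,687.71 − $4,476.92 = $210.79.
Break-even = $2,475.00 / $210.79 = 11.74 → 12 months.

12 months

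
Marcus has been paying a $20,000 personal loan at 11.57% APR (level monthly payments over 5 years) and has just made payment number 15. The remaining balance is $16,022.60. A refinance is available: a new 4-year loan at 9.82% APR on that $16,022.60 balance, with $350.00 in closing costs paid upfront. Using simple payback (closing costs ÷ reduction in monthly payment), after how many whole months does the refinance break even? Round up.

Current payment = 20,000 × 11.57%/12 / (1 − (1+0.0096417)^−60) = $440.56.
Refinanced payment = 16,022.60 × 0.0081833 / (1 − (1+0.0081833)^−48) = $404.99.
Monthly savings = $440.56 − $404.99 = $35.57.
Break-even = $350.00 / $35.57 = 9.84 → 10 months.

10 months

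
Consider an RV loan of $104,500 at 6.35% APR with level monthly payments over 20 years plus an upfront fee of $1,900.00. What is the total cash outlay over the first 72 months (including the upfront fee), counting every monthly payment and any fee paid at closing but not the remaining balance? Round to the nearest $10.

At 6.35% the monthly rate is 0.0052917, so the payment is 104,500 × 0.0052917 / (1 − 1.0052917^−240) = $769.92.
Total outlay = 72 × $769.92 + $1,900.00 = $57,334.24.

$57,330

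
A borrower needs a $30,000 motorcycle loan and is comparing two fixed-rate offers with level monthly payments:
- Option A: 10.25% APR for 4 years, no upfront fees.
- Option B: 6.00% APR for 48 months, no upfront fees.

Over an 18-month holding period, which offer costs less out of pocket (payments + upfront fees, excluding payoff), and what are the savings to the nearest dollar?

Option B by $1,079

Option A: at 10.25% the monthly rate is 0.0085417, so the payment is 30,000 × 0.0085417 / (1 − 1.0085417^−48) = $764.48.
Option B: monthly rate = 6%/12 = 0.0050000; payment = 30,000 × 0.0050000 / (1 − (1+0.0050000)^−48) = $704.55.
Over 18 months: Option A costs 18 × $764.48 = $13,760.64; Option B costs 18 × $704.55 = $12,681.90.
Option B is cheaper by $13,760.64 − $12,681.90 = $1,078.74.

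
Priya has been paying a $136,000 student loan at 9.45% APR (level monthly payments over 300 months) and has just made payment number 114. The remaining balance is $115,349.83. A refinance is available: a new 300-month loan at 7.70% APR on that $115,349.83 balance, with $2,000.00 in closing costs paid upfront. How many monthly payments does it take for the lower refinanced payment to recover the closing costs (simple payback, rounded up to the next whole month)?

7 months

Current payment = 136,000 × 9.45%/12 / (1 − (1+0.0078750)^−300) = $1,183.50.
Refinanced payment = 115,349.83 × 0.0064167 / (1 − (1+0.0064167)^−300) = $867.49.
Monthly savings = $1,183.50 − $867.49 = $316.01.
Break-even = $2,000.00 / $316.01 = 6.33 → 7 months.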